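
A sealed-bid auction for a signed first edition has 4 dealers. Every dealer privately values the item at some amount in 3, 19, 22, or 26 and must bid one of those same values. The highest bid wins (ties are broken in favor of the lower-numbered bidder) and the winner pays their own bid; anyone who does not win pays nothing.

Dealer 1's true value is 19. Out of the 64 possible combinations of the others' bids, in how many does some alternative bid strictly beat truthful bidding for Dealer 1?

1

Others bid (3, 3, 3): truth gives 0; bid 3 gives 16 > 0. Violating.
Others bid (3, 3, 19): truth gives 0; no alternative beats it.
Others bid (3, 3, 22): truth gives 0; no alternative beats it.
(Checking all 64 profiles: 1 has a profitable deviation, 63 do not.)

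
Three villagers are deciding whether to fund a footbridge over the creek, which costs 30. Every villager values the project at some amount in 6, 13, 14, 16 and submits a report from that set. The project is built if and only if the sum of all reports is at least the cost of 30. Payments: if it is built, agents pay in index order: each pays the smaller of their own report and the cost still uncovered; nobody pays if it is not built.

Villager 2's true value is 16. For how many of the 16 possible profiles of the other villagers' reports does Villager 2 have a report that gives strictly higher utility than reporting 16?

15

Others report (6, 13): truth gives 0; report 13 gives 3 > 0. Violating.
Others report (6, 14): truth gives 0; report 13 gives 3 > 0. Violating.
Others report (6, 16): truth gives 0; report 13 gives 3 > 0. Violating.
Others report (13, 6): truth gives 0; report 13 gives 3 > 0. Violating.
Others report (6, 6): truth gives 0; no alternative beats it.
(Checking all 16 profiles: 15 have a profitable deviation, 1 does not.)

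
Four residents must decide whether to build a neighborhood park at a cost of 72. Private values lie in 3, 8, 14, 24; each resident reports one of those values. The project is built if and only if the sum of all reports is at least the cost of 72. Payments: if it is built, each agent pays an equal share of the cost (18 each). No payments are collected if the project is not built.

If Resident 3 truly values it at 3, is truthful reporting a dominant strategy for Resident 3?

Yes

Check each profile of the others' reports and compare truth against every alternative report.
Others report (24, 24, 24): truth gives -15, best alternative gives -15.
Others report (3, 3, 3): truth gives 0, best alternative gives 0.
Others report (3, 3, 8): truth gives 0, best alternative gives 0.
Others report (3, 3, 14): truth gives 0, best alternative gives 0.
Others report (3, 3, 24): truth gives 0, best alternative gives 0.
Others report (3, 8, 3): truth gives 0, best alternative gives 0.
(Remaining 58 profiles checked similarly; truth is weakly best in each.)
In every case the truthful report is at least as good as any alternative, so it is a dominant strategy.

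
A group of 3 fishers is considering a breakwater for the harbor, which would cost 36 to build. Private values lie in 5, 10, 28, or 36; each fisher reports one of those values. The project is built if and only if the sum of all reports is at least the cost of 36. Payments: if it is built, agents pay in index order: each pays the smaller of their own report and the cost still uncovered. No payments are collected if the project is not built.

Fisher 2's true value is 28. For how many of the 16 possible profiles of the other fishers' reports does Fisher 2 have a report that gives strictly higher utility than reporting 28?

Others report (5, 28): truth gives 0; report 5 gives 23 > 0. Violating.
Others report (5, 36): truth gives 0; report 5 gives 23 > 0. Violating.
Others report (10, 28): truth gives 2; report 5 gives 23 > 2. Violating.
Others report (10, 36): truth gives 2; report 5 gives 23 > 2. Violating.
Others report (5, 5): truth gives 0; no alternative beats it.
Others report (5, 10): truth gives 0; no alternative beats it.
(Checking all 16 profiles: 8 have a profitable deviation, 8 do not.)

8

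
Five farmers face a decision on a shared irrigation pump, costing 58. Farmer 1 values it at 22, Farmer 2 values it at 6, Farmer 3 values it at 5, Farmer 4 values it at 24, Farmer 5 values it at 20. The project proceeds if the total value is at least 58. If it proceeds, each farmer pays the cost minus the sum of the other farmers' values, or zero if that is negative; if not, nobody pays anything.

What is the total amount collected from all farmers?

9

Total value 77 ≥ cost 58, so it is built.
Farmer 1: others sum to 55; max(0, 58 - 55) = 3.
Farmer 2: others sum to 71; max(0, 58 - 71) = 0.
Farmer 3: others sum to 72; max(0, 58 - 72) = 0.
Farmer 4: others sum to 53; max(0, 58 - 53) = 5.
Farmer 5: others sum to 57; max(0, 58 - 57) = 1.
Total collected = 3 + 0 + 0 + 5 + 1 = 9.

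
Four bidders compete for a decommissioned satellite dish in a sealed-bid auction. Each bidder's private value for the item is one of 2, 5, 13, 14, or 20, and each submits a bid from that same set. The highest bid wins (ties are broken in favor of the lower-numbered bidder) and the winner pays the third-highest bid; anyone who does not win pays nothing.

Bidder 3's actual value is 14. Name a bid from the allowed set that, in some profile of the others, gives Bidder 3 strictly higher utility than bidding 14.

Suppose Bidder 1 bids 2, Bidder 2 bids 2 and Bidder 4 bids 20.
Bid 14: loses, pays 0, utility 0.
Bid 20: wins, pays 2, utility 14 - 2 = 12.
So bidding 20 beats truth here (12 > 0).

20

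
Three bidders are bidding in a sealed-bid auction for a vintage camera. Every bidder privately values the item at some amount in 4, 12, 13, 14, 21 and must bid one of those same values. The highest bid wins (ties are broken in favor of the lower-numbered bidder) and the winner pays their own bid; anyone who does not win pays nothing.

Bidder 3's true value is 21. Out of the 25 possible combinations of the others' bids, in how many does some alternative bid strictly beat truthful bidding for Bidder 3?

9

Others bid (4, 4): truth gives 0; bid 12 gives 9 > 0. Violating.
Others bid (4, 12): truth gives 0; bid 13 gives 8 > 0. Violating.
Others bid (4, 13): truth gives 0; bid 14 gives 7 > 0. Violating.
Others bid (12, 4): truth gives 0; bid 13 gives 8 > 0. Violating.
Others bid (4, 14): truth gives 0; no alternative beats it.
Others bid (4, 21): truth gives 0; no alternative beats it.
(Checking all 25 profiles: 9 have a profitable deviation, 16 do not.)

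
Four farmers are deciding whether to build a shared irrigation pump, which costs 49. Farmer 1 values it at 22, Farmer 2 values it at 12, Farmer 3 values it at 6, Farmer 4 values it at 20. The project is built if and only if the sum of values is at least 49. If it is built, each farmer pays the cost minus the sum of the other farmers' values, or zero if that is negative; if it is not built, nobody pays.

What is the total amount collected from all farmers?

21

Total value 60 ≥ cost 49, so it is built.
Farmer 1: others sum to 38; max(0, 49 - 38) = 11.
Farmer 2: others sum to 48; max(0, 49 - 48) = 1.
Farmer 3: others sum to 54; max(0, 49 - 54) = 0.
Farmer 4: others sum to 40; max(0, 49 - 40) = 9.
Total collected = 11 + 1 + 0 + 9 = 21.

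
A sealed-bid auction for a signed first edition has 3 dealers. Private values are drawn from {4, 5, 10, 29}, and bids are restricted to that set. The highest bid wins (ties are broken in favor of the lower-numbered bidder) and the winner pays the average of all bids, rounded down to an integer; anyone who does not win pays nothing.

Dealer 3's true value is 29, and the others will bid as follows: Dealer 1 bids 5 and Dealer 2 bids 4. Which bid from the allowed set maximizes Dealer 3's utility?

10

Bid 4: loses, pays 0, utility 0.
Bid 5: loses, pays 0, utility 0.
Bid 10: wins, pays 6, utility 29 - 6 = 23.
Bid 29: wins, pays 12, utility 29 - 12 = 17.
The best choice is 10 with utility 23.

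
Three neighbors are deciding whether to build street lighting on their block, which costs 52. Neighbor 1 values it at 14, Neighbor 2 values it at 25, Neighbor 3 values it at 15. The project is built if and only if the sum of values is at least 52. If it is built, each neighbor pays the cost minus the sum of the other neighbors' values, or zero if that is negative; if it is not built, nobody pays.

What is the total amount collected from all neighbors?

Total value 54 ≥ cost 52, so it is built.
Neighbor 1: others sum to 40; max(0, 52 - 40) = 12.
Neighbor 2: others sum to 29; max(0, 52 - 29) = 23.
Neighbor 3: others sum to 39; max(0, 52 - 39) = 13.
Total collected = 12 + 23 + 13 = 48.

48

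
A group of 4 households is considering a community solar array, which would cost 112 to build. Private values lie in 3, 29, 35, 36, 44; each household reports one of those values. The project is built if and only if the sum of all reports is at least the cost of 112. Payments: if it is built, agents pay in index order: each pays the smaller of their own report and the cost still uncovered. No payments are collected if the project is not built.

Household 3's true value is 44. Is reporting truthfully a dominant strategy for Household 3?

Consider the case where Household 1 reports 3, Household 2 reports 29 and Household 4 reports 44.
Truthful report 44: project built, pays 44, utility 44 - 44 = 0.
Report 36 instead: project built, pays 36, utility 44 - 36 = 8.
Since 8 > 0, reporting 36 is strictly better here, so truthful reporting is not dominant.

No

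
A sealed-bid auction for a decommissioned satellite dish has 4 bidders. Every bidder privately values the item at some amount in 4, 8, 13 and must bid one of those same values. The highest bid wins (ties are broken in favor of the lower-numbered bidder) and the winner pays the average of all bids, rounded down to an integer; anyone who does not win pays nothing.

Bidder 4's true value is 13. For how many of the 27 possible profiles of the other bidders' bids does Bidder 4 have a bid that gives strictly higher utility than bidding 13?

1

Others bid (4, 4, 4): truth gives 7; bid 8 gives 8 > 7. Violating.
Others bid (4, 4, 8): truth gives 6; no alternative beats it.
Others bid (4, 4, 13): truth gives 0; no alternative beats it.
(Checking all 27 profiles: 1 has a profitable deviation, 26 do not.)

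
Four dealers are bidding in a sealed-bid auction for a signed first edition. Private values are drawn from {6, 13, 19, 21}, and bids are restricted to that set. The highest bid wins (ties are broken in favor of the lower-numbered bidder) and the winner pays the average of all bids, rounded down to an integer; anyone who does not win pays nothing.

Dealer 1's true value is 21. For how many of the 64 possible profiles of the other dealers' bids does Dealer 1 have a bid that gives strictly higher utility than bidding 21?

Others bid (6, 6, 6): truth gives 12; bid 6 gives 15 > 12. Violating.
Others bid (6, 6, 13): truth gives 10; bid 13 gives 12 > 10. Violating.
Others bid (6, 6, 19): truth gives 8; bid 19 gives 9 > 8. Violating.
Others bid (6, 13, 6): truth gives 10; bid 13 gives 12 > 10. Violating.
Others bid (6, 6, 21): truth gives 8; no alternative beats it.
Others bid (6, 13, 19): truth gives 7; no alternative beats it.
(Checking all 64 profiles: 17 have a profitable deviation, 47 do not.)

17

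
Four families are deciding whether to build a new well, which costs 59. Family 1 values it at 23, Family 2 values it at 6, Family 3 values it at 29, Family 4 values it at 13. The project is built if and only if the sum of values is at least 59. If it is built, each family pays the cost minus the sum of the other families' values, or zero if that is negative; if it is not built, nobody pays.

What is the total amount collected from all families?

Total value 71 ≥ cost 59, so it is built.
Family 1: others sum to 48; max(0, 59 - 48) = 11.
Family 2: others sum to 65; max(0, 59 - 65) = 0.
Family 3: others sum to 42; max(0, 59 - 42) = 17.
Family 4: others sum to 58; max(0, 59 - 58) = 1.
Total collected = 11 + 0 + 17 + 1 = 29.

29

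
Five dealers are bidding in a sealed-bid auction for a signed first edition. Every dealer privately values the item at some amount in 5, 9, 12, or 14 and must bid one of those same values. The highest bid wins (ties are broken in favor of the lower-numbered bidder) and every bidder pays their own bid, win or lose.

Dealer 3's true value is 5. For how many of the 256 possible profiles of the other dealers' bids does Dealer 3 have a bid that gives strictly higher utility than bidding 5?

Others bid (5, 5, 5, 5): truth gives -5; bid 9 gives -4 > -5. Violating.
Others bid (5, 5, 5, 9): truth gives -5; bid 9 gives -4 > -5. Violating.
Others bid (5, 5, 9, 5): truth gives -5; bid 9 gives -4 > -5. Violating.
Others bid (5, 5, 9, 9): truth gives -5; bid 9 gives -4 > -5. Violating.
Others bid (5, 5, 5, 12): truth gives -5; no alternative beats it.
Others bid (5, 5, 5, 14): truth gives -5; no alternative beats it.
(Checking all 256 profiles: 4 have a profitable deviation, 252 do not.)

4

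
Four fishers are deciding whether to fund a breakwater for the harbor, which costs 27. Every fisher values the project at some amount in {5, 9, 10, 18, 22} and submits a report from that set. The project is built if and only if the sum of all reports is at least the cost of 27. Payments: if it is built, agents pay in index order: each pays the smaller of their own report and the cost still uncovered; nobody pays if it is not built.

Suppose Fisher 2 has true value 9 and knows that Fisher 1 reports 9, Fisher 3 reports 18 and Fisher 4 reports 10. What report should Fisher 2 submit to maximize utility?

5

Report 5: project built, pays 5, utility 9 - 5 = 4.
Report 9: project built, pays 9, utility 9 - 9 = 0.
Report 10: project built, pays 10, utility 9 - 10 = -1.
Report 18: project built, pays 18, utility 9 - 18 = -9.
Report 22: project built, pays 18, utility 9 - 18 = -9.
The best choice is 5 with utility 4.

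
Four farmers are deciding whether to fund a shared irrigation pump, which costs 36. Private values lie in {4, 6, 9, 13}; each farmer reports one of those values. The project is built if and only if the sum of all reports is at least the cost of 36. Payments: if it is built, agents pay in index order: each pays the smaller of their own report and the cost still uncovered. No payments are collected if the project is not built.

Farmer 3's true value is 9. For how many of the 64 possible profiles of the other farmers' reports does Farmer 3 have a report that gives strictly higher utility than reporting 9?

13

Others report (4, 13, 13): truth gives 0; report 6 gives 3 > 0. Violating.
Others report (6, 13, 13): truth gives 0; report 4 gives 5 > 0. Violating.
Others report (9, 9, 13): truth gives 0; report 6 gives 3 > 0. Violating.
Others report (9, 13, 9): truth gives 0; report 6 gives 3 > 0. Violating.
Others report (4, 4, 4): truth gives 0; no alternative beats it.
Others report (4, 4, 6): truth gives 0; no alternative beats it.
(Checking all 64 profiles: 13 have a profitable deviation, 51 do not.)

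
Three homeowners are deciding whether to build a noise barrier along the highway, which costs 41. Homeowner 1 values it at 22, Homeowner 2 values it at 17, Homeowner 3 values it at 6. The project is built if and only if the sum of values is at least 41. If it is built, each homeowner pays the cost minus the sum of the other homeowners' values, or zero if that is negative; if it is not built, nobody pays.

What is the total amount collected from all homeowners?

33

Total value 45 ≥ cost 41, so it is built.
Homeowner 1: others sum to 23; max(0, 41 - 23) = 18.
Homeowner 2: others sum to 28; max(0, 41 - 28) = 13.
Homeowner 3: others sum to 39; max(0, 41 - 39) = 2.
Total collected = 18 + 13 + 2 = 33.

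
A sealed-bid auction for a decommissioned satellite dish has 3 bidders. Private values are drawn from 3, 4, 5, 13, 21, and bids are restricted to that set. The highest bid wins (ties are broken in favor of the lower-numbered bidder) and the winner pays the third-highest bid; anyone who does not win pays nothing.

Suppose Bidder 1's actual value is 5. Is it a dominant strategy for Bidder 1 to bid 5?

Consider the case where Bidder 2 bids 3 and Bidder 3 bids 13.
Truthful bid 5: loses, pays 0, utility 0.
Bid 13 instead: wins, pays 3, utility 5 - 3 = 2.
Since 2 > 0, bidding 13 is strictly better here, so truthful bidding is not dominant.

No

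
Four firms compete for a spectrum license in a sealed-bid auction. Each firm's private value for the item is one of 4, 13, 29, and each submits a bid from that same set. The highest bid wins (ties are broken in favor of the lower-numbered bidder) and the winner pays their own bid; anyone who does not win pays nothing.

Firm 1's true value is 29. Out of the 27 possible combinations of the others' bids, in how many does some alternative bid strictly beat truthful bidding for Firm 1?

Others bid (4, 4, 4): truth gives 0; bid 4 gives 25 > 0. Violating.
Others bid (4, 4, 13): truth gives 0; bid 13 gives 16 > 0. Violating.
Others bid (4, 13, 4): truth gives 0; bid 13 gives 16 > 0. Violating.
Others bid (4, 13, 13): truth gives 0; bid 13 gives 16 > 0. Violating.
Others bid (4, 4, 29): truth gives 0; no alternative beats it.
Others bid (4, 13, 29): truth gives 0; no alternative beats it.
(Checking all 27 profiles: 8 have a profitable deviation, 19 do not.)

8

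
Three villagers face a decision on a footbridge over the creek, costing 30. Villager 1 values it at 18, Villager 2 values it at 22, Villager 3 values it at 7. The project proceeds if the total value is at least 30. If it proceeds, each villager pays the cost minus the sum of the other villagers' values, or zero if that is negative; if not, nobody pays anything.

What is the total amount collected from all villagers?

6

Total value 47 ≥ cost 30, so it is built.
Villager 1: others sum to 29; max(0, 30 - 29) = 1.
Villager 2: others sum to 25; max(0, 30 - 25) = 5.
Villager 3: others sum to 40; max(0, 30 - 40) = 0.
Total collected = 1 + 5 + 0 = 6.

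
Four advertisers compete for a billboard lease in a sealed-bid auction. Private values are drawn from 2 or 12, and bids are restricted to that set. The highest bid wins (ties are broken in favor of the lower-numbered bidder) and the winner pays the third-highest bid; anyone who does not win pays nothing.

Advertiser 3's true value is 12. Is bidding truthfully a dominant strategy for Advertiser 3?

Check each profile of the others' bids and compare truth against every alternative bid.
Others bid (2, 2, 2): truth gives 10, best alternative gives 0.
Others bid (2, 2, 12): truth gives 10, best alternative gives 0.
Others bid (2, 12, 2): truth gives 0, best alternative gives 0.
Others bid (2, 12, 12): truth gives 0, best alternative gives 0.
Others bid (12, 2, 2): truth gives 0, best alternative gives 0.
Others bid (12, 2, 12): truth gives 0, best alternative gives 0.
(Remaining 2 profiles checked similarly; truth is weakly best in each.)
In every case the truthful bid is at least as good as any alternative, so it is a dominant strategy.

Yes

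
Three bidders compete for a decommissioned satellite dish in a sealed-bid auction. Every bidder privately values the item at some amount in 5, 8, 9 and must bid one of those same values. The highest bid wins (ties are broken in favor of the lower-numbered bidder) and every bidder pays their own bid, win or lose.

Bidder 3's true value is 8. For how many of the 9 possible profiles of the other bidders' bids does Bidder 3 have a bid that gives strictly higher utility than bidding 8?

8

Others bid (5, 8): truth gives -8; bid 9 gives -1 > -8. Violating.
Others bid (5, 9): truth gives -8; bid 5 gives -5 > -8. Violating.
Others bid (8, 5): truth gives -8; bid 9 gives -1 > -8. Violating.
Others bid (8, 8): truth gives -8; bid 9 gives -1 > -8. Violating.
Others bid (5, 5): truth gives 0; no alternative beats it.
(Checking all 9 profiles: 8 have a profitable deviation, 1 does not.)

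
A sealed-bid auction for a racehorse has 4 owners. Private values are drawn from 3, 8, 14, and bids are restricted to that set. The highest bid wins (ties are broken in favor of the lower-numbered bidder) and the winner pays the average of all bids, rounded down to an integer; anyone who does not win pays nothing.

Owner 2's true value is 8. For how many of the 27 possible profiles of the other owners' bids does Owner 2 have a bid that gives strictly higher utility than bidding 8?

1

Others bid (8, 3, 3): truth gives 0; bid 14 gives 1 > 0. Violating.
Others bid (3, 3, 3): truth gives 4; no alternative beats it.
Others bid (3, 3, 8): truth gives 3; no alternative beats it.
(Checking all 27 profiles: 1 has a profitable deviation, 26 do not.)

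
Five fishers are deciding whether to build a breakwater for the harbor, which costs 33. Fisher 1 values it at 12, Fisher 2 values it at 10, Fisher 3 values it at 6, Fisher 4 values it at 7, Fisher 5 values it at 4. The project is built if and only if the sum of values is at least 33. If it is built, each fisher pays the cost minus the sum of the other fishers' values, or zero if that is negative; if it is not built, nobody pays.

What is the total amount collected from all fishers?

11

Total value 39 ≥ cost 33, so it is built.
Fisher 1: others sum to 27; max(0, 33 - 27) = 6.
Fisher 2: others sum to 29; max(0, 33 - 29) = 4.
Fisher 3: others sum to 33; max(0, 33 - 33) = 0.
Fisher 4: others sum to 32; max(0, 33 - 32) = 1.
Fisher 5: others sum to 35; max(0, 33 - 35) = 0.
Total collected = 6 + 4 + 0 + 1 + 0 = 11.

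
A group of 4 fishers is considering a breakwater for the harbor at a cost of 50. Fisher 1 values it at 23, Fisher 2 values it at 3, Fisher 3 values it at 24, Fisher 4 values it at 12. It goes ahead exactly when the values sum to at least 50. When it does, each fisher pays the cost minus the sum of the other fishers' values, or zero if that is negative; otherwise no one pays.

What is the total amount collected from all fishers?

Total value 62 ≥ cost 50, so it is built.
Fisher 1: others sum to 39; max(0, 50 - 39) = 11.
Fisher 2: others sum to 59; max(0, 50 - 59) = 0.
Fisher 3: others sum to 38; max(0, 50 - 38) = 12.
Fisher 4: others sum to 50; max(0, 50 - 50) = 0.
Total collected = 11 + 0 + 12 + 0 = 23.

23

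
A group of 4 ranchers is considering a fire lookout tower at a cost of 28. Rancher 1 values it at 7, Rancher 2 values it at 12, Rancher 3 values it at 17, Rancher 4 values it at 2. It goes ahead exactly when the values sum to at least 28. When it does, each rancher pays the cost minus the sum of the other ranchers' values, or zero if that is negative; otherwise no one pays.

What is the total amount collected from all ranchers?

9

Total value 38 ≥ cost 28, so it is built.
Rancher 1: others sum to 31; max(0, 28 - 31) = 0.
Rancher 2: others sum to 26; max(0, 28 - 26) = 2.
Rancher 3: others sum to 21; max(0, 28 - 21) = 7.
Rancher 4: others sum to 36; max(0, 28 - 36) = 0.
Total collected = 0 + 2 + 7 + 0 = 9.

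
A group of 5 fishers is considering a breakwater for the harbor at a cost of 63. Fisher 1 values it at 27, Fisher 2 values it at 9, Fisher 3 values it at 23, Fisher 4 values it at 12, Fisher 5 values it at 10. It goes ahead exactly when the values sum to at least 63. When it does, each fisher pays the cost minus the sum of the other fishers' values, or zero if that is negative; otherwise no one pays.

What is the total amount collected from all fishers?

14

Total value 81 ≥ cost 63, so it is built.
Fisher 1: others sum to 54; max(0, 63 - 54) = 9.
Fisher 2: others sum to 72; max(0, 63 - 72) = 0.
Fisher 3: others sum to 58; max(0, 63 - 58) = 5.
Fisher 4: others sum to 69; max(0, 63 - 69) = 0.
Fisher 5: others sum to 71; max(0, 63 - 71) = 0.
Total collected = 9 + 0 + 5 + 0 + 0 = 14.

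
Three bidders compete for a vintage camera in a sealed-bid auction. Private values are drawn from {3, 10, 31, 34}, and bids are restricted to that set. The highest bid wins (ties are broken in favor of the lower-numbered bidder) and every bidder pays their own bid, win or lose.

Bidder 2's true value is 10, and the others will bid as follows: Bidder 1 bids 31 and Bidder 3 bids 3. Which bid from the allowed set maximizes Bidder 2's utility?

3

Bid 3: loses but pays 3, utility -3.
Bid 10: loses but pays 10, utility -10.
Bid 31: loses but pays 31, utility -31.
Bid 34: wins, pays 34, utility 10 - 34 = -24.
The best choice is 3 with utility -3.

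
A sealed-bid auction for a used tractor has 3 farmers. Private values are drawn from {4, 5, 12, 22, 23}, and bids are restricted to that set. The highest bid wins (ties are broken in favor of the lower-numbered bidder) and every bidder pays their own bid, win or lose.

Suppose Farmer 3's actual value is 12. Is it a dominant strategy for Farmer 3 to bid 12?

No

Consider the case where Farmer 1 bids 4 and Farmer 2 bids 4.
Truthful bid 12: wins, pays 12, utility 12 - 12 = 0.
Bid 5 instead: wins, pays 5, utility 12 - 5 = 7.
Since 7 > 0, bidding 5 is strictly better here, so truthful bidding is not dominant.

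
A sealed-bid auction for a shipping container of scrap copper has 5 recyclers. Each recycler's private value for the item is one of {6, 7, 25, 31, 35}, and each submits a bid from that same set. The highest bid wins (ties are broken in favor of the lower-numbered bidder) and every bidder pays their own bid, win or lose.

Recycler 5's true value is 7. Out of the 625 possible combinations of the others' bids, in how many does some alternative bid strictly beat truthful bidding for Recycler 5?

624

Others bid (6, 6, 6, 7): truth gives -7; bid 6 gives -6 > -7. Violating.
Others bid (6, 6, 6, 25): truth gives -7; bid 6 gives -6 > -7. Violating.
Others bid (6, 6, 6, 31): truth gives -7; bid 6 gives -6 > -7. Violating.
Others bid (6, 6, 6, 35): truth gives -7; bid 6 gives -6 > -7. Violating.
Others bid (6, 6, 6, 6): truth gives 0; no alternative beats it.
(Checking all 625 profiles: 624 have a profitable deviation, 1 does not.)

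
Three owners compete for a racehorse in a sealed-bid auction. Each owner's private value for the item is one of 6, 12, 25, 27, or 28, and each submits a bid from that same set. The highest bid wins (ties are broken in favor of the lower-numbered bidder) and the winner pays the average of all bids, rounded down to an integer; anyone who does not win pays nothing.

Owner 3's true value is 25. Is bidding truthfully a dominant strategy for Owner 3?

Consider the case where Owner 1 bids 6 and Owner 2 bids 6.
Truthful bid 25: wins, pays 12, utility 25 - 12 = 13.
Bid 12 instead: wins, pays 8, utility 25 - 8 = 17.
Since 17 > 13, bidding 12 is strictly better here, so truthful bidding is not dominant.

No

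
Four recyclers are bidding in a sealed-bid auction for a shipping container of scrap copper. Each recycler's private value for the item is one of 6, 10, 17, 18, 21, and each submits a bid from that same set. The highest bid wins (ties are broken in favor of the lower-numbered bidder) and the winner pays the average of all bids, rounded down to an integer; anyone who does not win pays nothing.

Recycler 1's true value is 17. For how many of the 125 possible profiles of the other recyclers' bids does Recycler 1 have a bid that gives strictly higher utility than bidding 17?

Others bid (6, 6, 6): truth gives 9; bid 6 gives 11 > 9. Violating.
Others bid (6, 6, 10): truth gives 8; bid 10 gives 9 > 8. Violating.
Others bid (6, 6, 18): truth gives 0; bid 18 gives 5 > 0. Violating.
Others bid (6, 6, 21): truth gives 0; bid 21 gives 4 > 0. Violating.
Others bid (6, 6, 17): truth gives 6; no alternative beats it.
Others bid (6, 10, 17): truth gives 5; no alternative beats it.
(Checking all 125 profiles: 62 have a profitable deviation, 63 do not.)

62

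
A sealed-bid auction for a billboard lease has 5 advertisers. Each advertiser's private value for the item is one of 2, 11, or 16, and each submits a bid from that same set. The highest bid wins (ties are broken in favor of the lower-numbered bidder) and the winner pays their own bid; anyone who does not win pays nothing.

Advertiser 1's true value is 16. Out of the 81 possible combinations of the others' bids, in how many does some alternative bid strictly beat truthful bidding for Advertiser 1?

16

Others bid (2, 2, 2, 2): truth gives 0; bid 2 gives 14 > 0. Violating.
Others bid (2, 2, 2, 11): truth gives 0; bid 11 gives 5 > 0. Violating.
Others bid (2, 2, 11, 2): truth gives 0; bid 11 gives 5 > 0. Violating.
Others bid (2, 2, 11, 11): truth gives 0; bid 11 gives 5 > 0. Violating.
Others bid (2, 2, 2, 16): truth gives 0; no alternative beats it.
Others bid (2, 2, 11, 16): truth gives 0; no alternative beats it.
(Checking all 81 profiles: 16 have a profitable deviation, 65 do not.)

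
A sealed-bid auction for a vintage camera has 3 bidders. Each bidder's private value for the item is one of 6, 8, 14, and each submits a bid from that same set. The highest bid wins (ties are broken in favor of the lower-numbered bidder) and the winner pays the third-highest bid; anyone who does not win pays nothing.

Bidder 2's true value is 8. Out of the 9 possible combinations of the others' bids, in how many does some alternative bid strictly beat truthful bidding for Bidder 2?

Others bid (6, 14): truth gives 0; bid 14 gives 2 > 0. Violating.
Others bid (8, 6): truth gives 0; bid 14 gives 2 > 0. Violating.
Others bid (6, 6): truth gives 2; no alternative beats it.
Others bid (6, 8): truth gives 2; no alternative beats it.
(Checking all 9 profiles: 2 have a profitable deviation, 7 do not.)

2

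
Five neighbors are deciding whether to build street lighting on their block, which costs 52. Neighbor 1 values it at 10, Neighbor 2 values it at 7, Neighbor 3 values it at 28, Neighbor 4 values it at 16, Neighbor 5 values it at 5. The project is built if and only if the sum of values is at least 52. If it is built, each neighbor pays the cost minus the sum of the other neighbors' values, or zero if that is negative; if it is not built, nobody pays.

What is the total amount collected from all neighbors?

Total value 66 ≥ cost 52, so it is built.
Neighbor 1: others sum to 56; max(0, 52 - 56) = 0.
Neighbor 2: others sum to 59; max(0, 52 - 59) = 0.
Neighbor 3: others sum to 38; max(0, 52 - 38) = 14.
Neighbor 4: others sum to 50; max(0, 52 - 50) = 2.
Neighbor 5: others sum to 61; max(0, 52 - 61) = 0.
Total collected = 0 + 0 + 14 + 2 + 0 = 16.

16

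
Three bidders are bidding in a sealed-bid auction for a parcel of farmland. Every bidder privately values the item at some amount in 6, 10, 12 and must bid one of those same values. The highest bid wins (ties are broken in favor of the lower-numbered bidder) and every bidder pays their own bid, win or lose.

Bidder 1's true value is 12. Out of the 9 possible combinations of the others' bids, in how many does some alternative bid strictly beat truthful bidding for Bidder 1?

4

Others bid (6, 6): truth gives 0; bid 6 gives 6 > 0. Violating.
Others bid (6, 10): truth gives 0; bid 10 gives 2 > 0. Violating.
Others bid (10, 6): truth gives 0; bid 10 gives 2 > 0. Violating.
Others bid (10, 10): truth gives 0; bid 10 gives 2 > 0. Violating.
Others bid (6, 12): truth gives 0; no alternative beats it.
Others bid (10, 12): truth gives 0; no alternative beats it.
(Checking all 9 profiles: 4 have a profitable deviation, 5 do not.)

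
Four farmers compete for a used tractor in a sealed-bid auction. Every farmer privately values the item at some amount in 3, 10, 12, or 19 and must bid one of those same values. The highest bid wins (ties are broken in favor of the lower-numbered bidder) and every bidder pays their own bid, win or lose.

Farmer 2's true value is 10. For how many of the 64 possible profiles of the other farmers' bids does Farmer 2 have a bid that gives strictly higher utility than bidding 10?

60

Others bid (3, 3, 12): truth gives -10; bid 12 gives -2 > -10. Violating.
Others bid (3, 3, 19): truth gives -10; bid 3 gives -3 > -10. Violating.
Others bid (3, 10, 12): truth gives -10; bid 12 gives -2 > -10. Violating.
Others bid (3, 10, 19): truth gives -10; bid 3 gives -3 > -10. Violating.
Others bid (3, 3, 3): truth gives 0; no alternative beats it.
Others bid (3, 3, 10): truth gives 0; no alternative beats it.
(Checking all 64 profiles: 60 have a profitable deviation, 4 do not.)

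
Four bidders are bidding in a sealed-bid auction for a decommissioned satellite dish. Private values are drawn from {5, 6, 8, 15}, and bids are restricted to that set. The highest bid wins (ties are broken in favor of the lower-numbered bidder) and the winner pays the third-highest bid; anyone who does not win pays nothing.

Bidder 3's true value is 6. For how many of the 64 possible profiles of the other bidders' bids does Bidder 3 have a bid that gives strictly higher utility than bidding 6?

Others bid (5, 5, 8): truth gives 0; bid 8 gives 1 > 0. Violating.
Others bid (5, 5, 15): truth gives 0; bid 15 gives 1 > 0. Violating.
Others bid (5, 6, 5): truth gives 0; bid 8 gives 1 > 0. Violating.
Others bid (5, 8, 5): truth gives 0; bid 15 gives 1 > 0. Violating.
Others bid (5, 5, 5): truth gives 1; no alternative beats it.
Others bid (5, 5, 6): truth gives 1; no alternative beats it.
(Checking all 64 profiles: 6 have a profitable deviation, 58 do not.)

6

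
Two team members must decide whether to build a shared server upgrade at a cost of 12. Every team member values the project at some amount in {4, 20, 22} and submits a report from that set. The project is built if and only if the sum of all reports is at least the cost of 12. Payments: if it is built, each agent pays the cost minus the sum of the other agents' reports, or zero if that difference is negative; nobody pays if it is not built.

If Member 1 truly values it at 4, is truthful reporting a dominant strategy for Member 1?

Yes

Check each profile of the others' reports and compare truth against every alternative report.
Others report (4): truth gives 0, best alternative gives -4.
Others report (20): truth gives 4, best alternative gives 4.
Others report (22): truth gives 4, best alternative gives 4.
In every case the truthful report is at least as good as any alternative, so it is a dominant strategy.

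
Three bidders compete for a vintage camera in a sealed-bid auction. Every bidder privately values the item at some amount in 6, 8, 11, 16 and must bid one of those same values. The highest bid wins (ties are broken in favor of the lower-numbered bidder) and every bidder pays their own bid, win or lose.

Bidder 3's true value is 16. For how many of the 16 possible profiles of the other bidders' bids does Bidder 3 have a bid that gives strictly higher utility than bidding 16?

Others bid (6, 6): truth gives 0; bid 8 gives 8 > 0. Violating.
Others bid (6, 8): truth gives 0; bid 11 gives 5 > 0. Violating.
Others bid (6, 16): truth gives -16; bid 6 gives -6 > -16. Violating.
Others bid (8, 6): truth gives 0; bid 11 gives 5 > 0. Violating.
Others bid (6, 11): truth gives 0; no alternative beats it.
Others bid (8, 11): truth gives 0; no alternative beats it.
(Checking all 16 profiles: 11 have a profitable deviation, 5 do not.)

11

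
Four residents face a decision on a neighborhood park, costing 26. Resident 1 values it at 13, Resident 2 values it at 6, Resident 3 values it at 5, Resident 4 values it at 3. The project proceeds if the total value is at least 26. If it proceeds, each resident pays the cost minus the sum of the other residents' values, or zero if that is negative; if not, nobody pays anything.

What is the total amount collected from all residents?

23

Total value 27 ≥ cost 26, so it is built.
Resident 1: others sum to 14; max(0, 26 - 14) = 12.
Resident 2: others sum to 21; max(0, 26 - 21) = 5.
Resident 3: others sum to 22; max(0, 26 - 22) = 4.
Resident 4: others sum to 24; max(0, 26 - 24) = 2.
Total collected = 12 + 5 + 4 + 2 = 23.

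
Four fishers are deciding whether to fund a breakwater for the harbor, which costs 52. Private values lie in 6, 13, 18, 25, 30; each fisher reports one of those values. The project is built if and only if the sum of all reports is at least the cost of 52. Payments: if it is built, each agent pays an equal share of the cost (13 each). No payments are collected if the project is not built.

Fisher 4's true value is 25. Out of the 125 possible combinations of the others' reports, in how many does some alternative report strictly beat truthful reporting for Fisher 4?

Others report (6, 6, 13): truth gives 0; report 30 gives 12 > 0. Violating.
Others report (6, 13, 6): truth gives 0; report 30 gives 12 > 0. Violating.
Others report (13, 6, 6): truth gives 0; report 30 gives 12 > 0. Violating.
Others report (6, 6, 6): truth gives 0; no alternative beats it.
Others report (6, 6, 18): truth gives 12; no alternative beats it.
(Checking all 125 profiles: 3 have a profitable deviation, 122 do not.)

3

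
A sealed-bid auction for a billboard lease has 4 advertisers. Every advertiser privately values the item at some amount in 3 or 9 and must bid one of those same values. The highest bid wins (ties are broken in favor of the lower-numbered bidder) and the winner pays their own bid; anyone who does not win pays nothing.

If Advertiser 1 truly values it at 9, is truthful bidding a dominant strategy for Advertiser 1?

Consider the case where Advertiser 2 bids 3, Advertiser 3 bids 3 and Advertiser 4 bids 3.
Truthful bid 9: wins, pays 9, utility 9 - 9 = 0.
Bid 3 instead: wins, pays 3, utility 9 - 3 = 6.
Since 6 > 0, bidding 3 is strictly better here, so truthful bidding is not dominant.

No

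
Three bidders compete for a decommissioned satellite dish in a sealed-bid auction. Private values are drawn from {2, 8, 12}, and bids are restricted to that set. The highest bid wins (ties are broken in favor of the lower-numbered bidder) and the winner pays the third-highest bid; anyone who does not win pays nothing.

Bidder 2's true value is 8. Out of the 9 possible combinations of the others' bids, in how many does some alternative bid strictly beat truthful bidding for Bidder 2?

Others bid (2, 12): truth gives 0; bid 12 gives 6 > 0. Violating.
Others bid (8, 2): truth gives 0; bid 12 gives 6 > 0. Violating.
Others bid (2, 2): truth gives 6; no alternative beats it.
Others bid (2, 8): truth gives 6; no alternative beats it.
(Checking all 9 profiles: 2 have a profitable deviation, 7 do not.)

2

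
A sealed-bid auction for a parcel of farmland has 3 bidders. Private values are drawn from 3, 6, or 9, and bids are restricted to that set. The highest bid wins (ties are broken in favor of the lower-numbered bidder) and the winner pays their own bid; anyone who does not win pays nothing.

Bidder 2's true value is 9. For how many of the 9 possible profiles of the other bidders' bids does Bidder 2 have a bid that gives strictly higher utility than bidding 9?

Others bid (3, 3): truth gives 0; bid 6 gives 3 > 0. Violating.
Others bid (3, 6): truth gives 0; bid 6 gives 3 > 0. Violating.
Others bid (3, 9): truth gives 0; no alternative beats it.
Others bid (6, 3): truth gives 0; no alternative beats it.
(Checking all 9 profiles: 2 have a profitable deviation, 7 do not.)

2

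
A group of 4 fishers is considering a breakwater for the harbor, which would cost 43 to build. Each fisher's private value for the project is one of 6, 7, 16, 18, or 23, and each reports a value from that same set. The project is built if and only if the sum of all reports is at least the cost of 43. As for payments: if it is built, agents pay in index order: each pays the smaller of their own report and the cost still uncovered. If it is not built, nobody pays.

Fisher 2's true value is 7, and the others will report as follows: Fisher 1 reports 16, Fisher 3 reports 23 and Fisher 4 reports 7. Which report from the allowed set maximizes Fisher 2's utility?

Report 6: project built, pays 6, utility 7 - 6 = 1.
Report 7: project built, pays 7, utility 7 - 7 = 0.
Report 16: project built, pays 16, utility 7 - 16 = -9.
Report 18: project built, pays 18, utility 7 - 18 = -11.
Report 23: project built, pays 23, utility 7 - 23 = -16.
The best choice is 6 with utility 1.

6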